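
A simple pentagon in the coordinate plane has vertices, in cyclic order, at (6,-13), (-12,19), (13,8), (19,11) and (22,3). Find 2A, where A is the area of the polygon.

883

The shoelace formula gives twice the area as |(6·19 − (-12)·(-13)) + ((-12)·8 − 13·19) + (13·11 − 19·8) + (19·3 − 22·11) + (22·(-13) − 6·3)| = 883, so the area is 883/2.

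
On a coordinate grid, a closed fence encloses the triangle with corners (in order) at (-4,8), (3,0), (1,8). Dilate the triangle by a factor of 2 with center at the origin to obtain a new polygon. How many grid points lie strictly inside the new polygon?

The shoelace formula gives twice the area as |((-4)·0 − 3·8) + (3·8 − 1·0) + (1·8 − (-4)·8)| = 40, so the area is 20.
Summing gcd(|Δx|,|Δy|) over the edges gives the boundary count: gcd(7,8) + gcd(2,8) + gcd(5,0) = 1+2+5 = 8.
Scaling by 2 multiplies the area by 2² = 4 (so the new area is 80) and multiplies the boundary lattice-point count by 2, giving 16.
By Pick's theorem, the interior count of the dilated polygon is 80 − 16/2 + 1 = 73.

73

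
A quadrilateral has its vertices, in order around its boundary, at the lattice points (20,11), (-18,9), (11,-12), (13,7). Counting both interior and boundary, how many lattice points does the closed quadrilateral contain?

369

The shoelace formula gives twice the area as |(20·9 − (-18)·11) + ((-18)·(-12) − 11·9) + (11·7 − 13·(-12)) + (13·11 − 20·7)| = 731, so the area is 731/2.
The number of boundary lattice points is Σ gcd(|Δx|,|Δy|) = gcd(38,2) + gcd(29,21) + gcd(2,19) + gcd(7,4) = 2+1+1+1 = 5.
Pick's theorem gives I = A − B/2 + 1 = 731/2 − 5/2 + 1 = 364, so the closed region contains I + B = 364 + 5 = 369 lattice points.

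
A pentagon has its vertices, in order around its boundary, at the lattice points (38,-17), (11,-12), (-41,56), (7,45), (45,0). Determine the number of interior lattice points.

The shoelace formula gives twice the area as |[38·(-12) − 11·(-17)] + [11·56 − (-41)·(-12)] + [(-41)·45 − 7·56] + [7·0 − 45·45] + [45·(-17) − 38·0]| = 5172, so the area is 2586.
Along each edge there are gcd(|Δx|,|Δy|)+1 lattice points, so counting each shared vertex once the boundary has gcd(27,5) + gcd(52,68) + gcd(48,11) + gcd(38,45) + gcd(7,17) = 1+4+1+1+1 = 8.
By Pick's theorem A = I + B/2 − 1, so I = 2586 − 8/2 + 1 = 2583.

2583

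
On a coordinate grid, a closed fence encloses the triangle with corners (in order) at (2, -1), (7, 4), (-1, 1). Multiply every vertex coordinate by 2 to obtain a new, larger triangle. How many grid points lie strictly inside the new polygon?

44

By the shoelace formula, twice the signed area is |[2·4 − 7·(-1)] + [7·1 − (-1)·4] + [(-1)·(-1) − 2·1]| = 25, so the area is 25/2.
The number of boundary lattice points is Σ gcd(|Δx|,|Δy|) = gcd(5,5) + gcd(8,3) + gcd(3,2) = 5+1+1 = 7.
Scaling by 2 multiplies the area by 2² = 4 (so the new area is 50) and multiplies the boundary lattice-point count by 2, giving 14.
By Pick's theorem, the interior count of the dilated polygon is 50 − 14/2 + 1 = 44.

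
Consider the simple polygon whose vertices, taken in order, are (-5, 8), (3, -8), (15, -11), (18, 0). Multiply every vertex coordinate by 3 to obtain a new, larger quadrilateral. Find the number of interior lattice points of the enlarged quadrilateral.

Using the shoelace formula, 2A = |[(-5)·(-8) − 3·8] + [3·(-11) − 15·(-8)] + [15·0 − 18·(-11)] + [18·8 − (-5)·0]| = 445, so the area is 445/2.
Summing gcd(|Δx|,|Δy|) over the edges gives the boundary count: gcd(8,16) + gcd(12,3) + gcd(3,11) + gcd(23,8) = 8+3+1+1 = 13.
Scaling by 3 multiplies the area by 3² = 9 (so the new area is 2002.5) and multiplies the boundary lattice-point count by 3, giving 39.
By Pick's theorem, the interior count of the dilated polygon is 2002.5 − 39/2 + 1 = 1984.

1984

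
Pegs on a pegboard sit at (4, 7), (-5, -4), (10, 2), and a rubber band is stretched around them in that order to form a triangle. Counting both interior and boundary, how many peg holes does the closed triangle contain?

The shoelace formula gives twice the area as |(4·(-4) − (-5)·7) + ((-5)·2 − 10·(-4)) + (10·7 − 4·2)| = 111, so the area is 55.5.
Along each edge there are gcd(|Δx|,|Δy|)+1 lattice points, so counting each shared vertex once the boundary has gcd(9,11) + gcd(15,6) + gcd(6,5) = 1+3+1 = 5.
Pick's theorem gives I = A − B/2 + 1 = 55.5 − 5/2 + 1 = 54, so the closed region contains I + B = 54 + 5 = 59 lattice points.

59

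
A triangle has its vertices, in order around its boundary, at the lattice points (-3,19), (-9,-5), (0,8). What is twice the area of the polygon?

138

By the shoelace formula, twice the signed area is |((-3)·(-5) − (-9)·19) + ((-9)·8 − 0·(-5)) + (0·19 − (-3)·8)| = 138, so the area is 69.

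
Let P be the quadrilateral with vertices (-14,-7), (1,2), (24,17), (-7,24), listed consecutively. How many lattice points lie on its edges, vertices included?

Along each edge there are gcd(|Δx|,|Δy|)+1 lattice points, so counting each shared vertex once the boundary has gcd(15,9) + gcd(23,15) + gcd(31,7) + gcd(7,31) = 3+1+1+1 = 6.

6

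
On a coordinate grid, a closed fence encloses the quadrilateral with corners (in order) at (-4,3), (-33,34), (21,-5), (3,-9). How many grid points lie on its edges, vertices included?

Along each edge there are gcd(|Δx|,|Δy|)+1 lattice points, so counting each shared vertex once the boundary has gcd(29,31) + gcd(54,39) + gcd(18,4) + gcd(7,12) = 1+3+2+1 = 7.

7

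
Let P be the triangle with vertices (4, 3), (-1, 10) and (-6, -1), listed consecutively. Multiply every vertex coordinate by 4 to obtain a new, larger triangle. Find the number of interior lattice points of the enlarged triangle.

713

By the shoelace formula, twice the signed area is |(4·10 − (-1)·3) + ((-1)·(-1) − (-6)·10) + ((-6)·3 − 4·(-1))| = 90, so the area is 45.
The number of boundary lattice points is Σ gcd(|Δx|,|Δy|) = gcd(5,7) + gcd(5,11) + gcd(10,4) = 1+1+2 = 4.
Scaling by 4 multiplies the area by 4² = 16 (so the new area is 720) and multiplies the boundary lattice-point count by 4, giving 16.
By Pick's theorem, the interior count of the dilated polygon is 720 − 16/2 + 1 = 713.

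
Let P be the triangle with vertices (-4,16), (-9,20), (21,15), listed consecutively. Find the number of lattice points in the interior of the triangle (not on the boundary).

45

The shoelace formula gives twice the area as |[(-4)·20 − (-9)·16] + [(-9)·15 − 21·20] + [21·16 − (-4)·15]| = 95, so the area is 95/2.
Along each edge there are gcd(|Δx|,|Δy|)+1 lattice points, so counting each shared vertex once the boundary has gcd(5,4) + gcd(30,5) + gcd(25,1) = 1+5+1 = 7.
By Pick's theorem A = I + B/2 − 1, so I = 95/2 − 7/2 + 1 = 45.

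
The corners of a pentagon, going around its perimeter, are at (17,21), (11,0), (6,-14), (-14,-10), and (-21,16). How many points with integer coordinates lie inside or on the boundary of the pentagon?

900

The shoelace formula gives twice the area as |[17·0 − 11·21] + [11·(-14) − 6·0] + [6·(-10) − (-14)·(-14)] + [(-14)·16 − (-21)·(-10)] + [(-21)·21 − 17·16]| = 1788, so the area is 894.
Along each edge there are gcd(|Δx|,|Δy|)+1 lattice points, so counting each shared vertex once the boundary has gcd(6,21) + gcd(5,14) + gcd(20,4) + gcd(7,26) + gcd(38,5) = 3+1+4+1+1 = 10.
Pick's theorem gives I = A − B/2 + 1 = 894 − 10/2 + 1 = 890, so the closed region contains I + B = 890 + 10 = 900 lattice points.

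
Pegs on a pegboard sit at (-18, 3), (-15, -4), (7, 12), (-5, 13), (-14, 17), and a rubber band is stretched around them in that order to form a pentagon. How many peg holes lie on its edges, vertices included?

The number of boundary lattice points is Σ gcd(|Δx|,|Δy|) = gcd(3,7) + gcd(22,16) + gcd(12,1) + gcd(9,4) + gcd(4,14) = 1+2+1+1+2 = 7.

7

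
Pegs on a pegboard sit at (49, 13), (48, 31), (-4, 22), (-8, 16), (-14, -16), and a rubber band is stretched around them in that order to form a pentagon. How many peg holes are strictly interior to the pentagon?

1568

Using the shoelace formula, 2A = |(49·31 − 48·13) + (48·22 − (-4)·31) + ((-4)·16 − (-8)·22) + ((-8)·(-16) − (-14)·16) + ((-14)·13 − 49·(-16))| = 3141, so the area is 3141/2.
Along each edge there are gcd(|Δx|,|Δy|)+1 lattice points, so counting each shared vertex once the boundary has gcd(1,18) + gcd(52,9) + gcd(4,6) + gcd(6,32) + gcd(63,29) = 1+1+2+2+1 = 7.
By Pick's theorem A = I + B/2 − 1, so I = 3141/2 − 7/2 + 1 = 1568.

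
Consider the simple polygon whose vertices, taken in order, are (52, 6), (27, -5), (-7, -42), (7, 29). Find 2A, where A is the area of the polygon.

The shoelace formula gives twice the area as |(52·(-5) − 27·6) + (27·(-42) − (-7)·(-5)) + ((-7)·29 − 7·(-42)) + (7·6 − 52·29)| = 2966, so the area is 1483.

2966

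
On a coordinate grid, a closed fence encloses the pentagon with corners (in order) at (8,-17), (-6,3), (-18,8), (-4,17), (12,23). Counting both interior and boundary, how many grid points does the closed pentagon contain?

521

By the shoelace formula, twice the signed area is |(8·3 − (-6)·(-17)) + ((-6)·8 − (-18)·3) + ((-18)·17 − (-4)·8) + ((-4)·23 − 12·17) + (12·(-17) − 8·23)| = 1030, so the area is 515.
Along each edge there are gcd(|Δx|,|Δy|)+1 lattice points, so counting each shared vertex once the boundary has gcd(14,20) + gcd(12,5) + gcd(14,9) + gcd(16,6) + gcd(4,40) = 2+1+1+2+4 = 10.
Pick's theorem gives I = A − B/2 + 1 = 515 − 10/2 + 1 = 511, so the closed region contains I + B = 511 + 10 = 521 lattice points.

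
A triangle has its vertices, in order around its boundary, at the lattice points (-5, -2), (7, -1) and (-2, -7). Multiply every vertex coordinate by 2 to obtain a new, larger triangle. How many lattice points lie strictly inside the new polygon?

By the shoelace formula, twice the signed area is |[(-5)·(-1) − 7·(-2)] + [7·(-7) − (-2)·(-1)] + [(-2)·(-2) − (-5)·(-7)]| = 63, so the area is 31.5.
Along each edge there are gcd(|Δx|,|Δy|)+1 lattice points, so counting each shared vertex once the boundary has gcd(12,1) + gcd(9,6) + gcd(3,5) = 1+3+1 = 5.
Scaling by 2 multiplies the area by 2² = 4 (so the new area is 126) and multiplies the boundary lattice-point count by 2, giving 10.
By Pick's theorem, the interior count of the dilated polygon is 126 − 10/2 + 1 = 122.

122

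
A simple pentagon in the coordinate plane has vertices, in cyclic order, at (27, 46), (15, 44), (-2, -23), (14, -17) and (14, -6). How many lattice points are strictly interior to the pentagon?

765

By the shoelace formula, twice the signed area is |(27·44 − 15·46) + (15·(-23) − (-2)·44) + ((-2)·(-17) − 14·(-23)) + (14·(-6) − 14·(-17)) + (14·46 − 27·(-6))| = 1557, so the area is 778.5.
The number of boundary lattice points is Σ gcd(|Δx|,|Δy|) = gcd(12,2) + gcd(17,67) + gcd(16,6) + gcd(0,11) + gcd(13,52) = 2+1+2+11+13 = 29.
Pick's theorem gives I = A − B/2 + 1 = 778.5 − 29/2 + 1 = 765.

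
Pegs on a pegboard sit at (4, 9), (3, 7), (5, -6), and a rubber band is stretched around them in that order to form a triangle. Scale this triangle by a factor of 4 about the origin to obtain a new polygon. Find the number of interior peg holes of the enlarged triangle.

By the shoelace formula, twice the signed area is |(4·7 − 3·9) + (3·(-6) − 5·7) + (5·9 − 4·(-6))| = 17, so the area is 17/2.
The number of boundary lattice points is Σ gcd(|Δx|,|Δy|) = gcd(1,2) + gcd(2,13) + gcd(1,15) = 1+1+1 = 3.
Scaling by 4 multiplies the area by 4² = 16 (so the new area is 136) and multiplies the boundary lattice-point count by 4, giving 12.
By Pick's theorem, the interior count of the dilated polygon is 136 − 12/2 + 1 = 131.

131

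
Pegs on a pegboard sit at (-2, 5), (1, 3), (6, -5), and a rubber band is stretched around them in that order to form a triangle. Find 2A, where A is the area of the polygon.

14

Using the shoelace formula, 2A = |((-2)·3 − 1·5) + (1·(-5) − 6·3) + (6·5 − (-2)·(-5))| = 14, so the area is 7.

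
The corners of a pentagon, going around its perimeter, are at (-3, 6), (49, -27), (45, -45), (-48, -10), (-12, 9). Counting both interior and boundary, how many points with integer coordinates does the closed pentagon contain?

2210

The shoelace formula gives twice the area as |((-3)·(-27) − 49·6) + (49·(-45) − 45·(-27)) + (45·(-10) − (-48)·(-45)) + ((-48)·9 − (-12)·(-10)) + ((-12)·6 − (-3)·9)| = 4410, so the area is 2205.
Summing gcd(|Δx|,|Δy|) over the edges gives the boundary count: gcd(52,33) + gcd(4,18) + gcd(93,35) + gcd(36,19) + gcd(9,3) = 1+2+1+1+3 = 8.
Pick's theorem gives I = A − B/2 + 1 = 2205 − 8/2 + 1 = 2202, so the closed region contains I + B = 2202 + 8 = 2210 lattice points.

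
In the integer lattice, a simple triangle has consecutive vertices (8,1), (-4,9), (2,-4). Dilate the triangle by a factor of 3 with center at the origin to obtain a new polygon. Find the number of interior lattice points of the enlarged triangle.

By the shoelace formula, twice the signed area is |(8·9 − (-4)·1) + ((-4)·(-4) − 2·9) + (2·1 − 8·(-4))| = 108, so the area is 54.
Along each edge there are gcd(|Δx|,|Δy|)+1 lattice points, so counting each shared vertex once the boundary has gcd(12,8) + gcd(6,13) + gcd(6,5) = 4+1+1 = 6.
Scaling by 3 multiplies the area by 3² = 9 (so the new area is 486) and multiplies the boundary lattice-point count by 3, giving 18.
By Pick's theorem, the interior count of the dilated polygon is 486 − 18/2 + 1 = 478.

478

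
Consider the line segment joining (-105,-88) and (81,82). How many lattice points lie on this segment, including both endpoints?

The number of lattice points on a segment between lattice points is gcd(|Δx|,|Δy|) + 1 = gcd(186,170) + 1 = 2 + 1 = 3.

3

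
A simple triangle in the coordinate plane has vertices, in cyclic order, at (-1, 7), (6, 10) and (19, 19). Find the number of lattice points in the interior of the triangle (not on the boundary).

Using the shoelace formula, 2A = |[(-1)·10 − 6·7] + [6·19 − 19·10] + [19·7 − (-1)·19]| = 24, so the area is 12.
The number of boundary lattice points is Σ gcd(|Δx|,|Δy|) = gcd(7,3) + gcd(13,9) + gcd(20,12) = 1+1+4 = 6.
By Pick's theorem A = I + B/2 − 1, so I = 12 − 6/2 + 1 = 10.

10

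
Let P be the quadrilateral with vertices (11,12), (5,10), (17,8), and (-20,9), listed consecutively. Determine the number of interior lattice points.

51

The shoelace formula gives twice the area as |[11·10 − 5·12] + [5·8 − 17·10] + [17·9 − (-20)·8] + [(-20)·12 − 11·9]| = 106, so the area is 53.
The number of boundary lattice points is Σ gcd(|Δx|,|Δy|) = gcd(6,2) + gcd(12,2) + gcd(37,1) + gcd(31,3) = 2+2+1+1 = 6.
Pick's theorem gives I = A − B/2 + 1 = 53 − 6/2 + 1 = 51.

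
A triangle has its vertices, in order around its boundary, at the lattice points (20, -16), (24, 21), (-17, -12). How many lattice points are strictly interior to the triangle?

692

By the shoelace formula, twice the signed area is |[20·21 − 24·(-16)] + [24·(-12) − (-17)·21] + [(-17)·(-16) − 20·(-12)]| = 1385, so the area is 1385/2.
Along each edge there are gcd(|Δx|,|Δy|)+1 lattice points, so counting each shared vertex once the boundary has gcd(4,37) + gcd(41,33) + gcd(37,4) = 1+1+1 = 3.
Pick's theorem gives I = A − B/2 + 1 = 1385/2 − 3/2 + 1 = 692.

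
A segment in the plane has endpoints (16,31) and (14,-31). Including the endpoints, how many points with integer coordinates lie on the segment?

The number of lattice points on a segment between lattice points is gcd(|Δx|,|Δy|) + 1 = gcd(2,62) + 1 = 2 + 1 = 3.

3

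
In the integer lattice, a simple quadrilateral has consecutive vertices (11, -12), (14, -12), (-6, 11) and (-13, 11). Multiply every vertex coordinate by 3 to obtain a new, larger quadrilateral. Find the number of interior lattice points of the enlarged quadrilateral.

1018

Using the shoelace formula, 2A = |[11·(-12) − 14·(-12)] + [14·11 − (-6)·(-12)] + [(-6)·11 − (-13)·11] + [(-13)·(-12) − 11·11]| = 230, so the area is 115.
Along each edge there are gcd(|Δx|,|Δy|)+1 lattice points, so counting each shared vertex once the boundary has gcd(3,0) + gcd(20,23) + gcd(7,0) + gcd(24,23) = 3+1+7+1 = 12.
Scaling by 3 multiplies the area by 3² = 9 (so the new area is 1035) and multiplies the boundary lattice-point count by 3, giving 36.
By Pick's theorem, the interior count of the dilated polygon is 1035 − 36/2 + 1 = 1018.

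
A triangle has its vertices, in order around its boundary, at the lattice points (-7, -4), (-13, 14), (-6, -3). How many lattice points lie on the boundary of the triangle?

8

The number of boundary lattice points is Σ gcd(|Δx|,|Δy|) = gcd(6,18) + gcd(7,17) + gcd(1,1) = 6+1+1 = 8.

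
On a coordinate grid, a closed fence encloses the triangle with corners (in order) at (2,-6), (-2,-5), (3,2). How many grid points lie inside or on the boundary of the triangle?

By the shoelace formula, twice the signed area is |[2·(-5) − (-2)·(-6)] + [(-2)·2 − 3·(-5)] + [3·(-6) − 2·2]| = 33, so the area is 16.5.
Along each edge there are gcd(|Δx|,|Δy|)+1 lattice points, so counting each shared vertex once the boundary has gcd(4,1) + gcd(5,7) + gcd(1,8) = 1+1+1 = 3.
Pick's theorem gives I = A − B/2 + 1 = 16.5 − 3/2 + 1 = 16, so the closed region contains I + B = 16 + 3 = 19 lattice points.

19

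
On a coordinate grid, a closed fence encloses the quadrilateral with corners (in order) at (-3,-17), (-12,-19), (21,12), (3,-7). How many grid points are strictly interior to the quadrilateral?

72

The shoelace formula gives twice the area as |((-3)·(-19) − (-12)·(-17)) + ((-12)·12 − 21·(-19)) + (21·(-7) − 3·12) + (3·(-17) − (-3)·(-7))| = 147, so the area is 147/2.
Summing gcd(|Δx|,|Δy|) over the edges gives the boundary count: gcd(9,2) + gcd(33,31) + gcd(18,19) + gcd(6,10) = 1+1+1+2 = 5.
By Pick's theorem A = I + B/2 − 1, so I = 147/2 − 5/2 + 1 = 72.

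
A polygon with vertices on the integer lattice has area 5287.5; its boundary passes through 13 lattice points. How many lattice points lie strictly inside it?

5282

From Pick's theorem, I = A − B/2 + 1 = 5287.5 − 13/2 + 1 = 5282.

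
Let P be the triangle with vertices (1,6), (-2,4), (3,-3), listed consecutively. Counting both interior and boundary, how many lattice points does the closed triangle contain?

18

The shoelace formula gives twice the area as |[1·4 − (-2)·6] + [(-2)·(-3) − 3·4] + [3·6 − 1·(-3)]| = 31, so the area is 31/2.
The number of boundary lattice points is Σ gcd(|Δx|,|Δy|) = gcd(3,2) + gcd(5,7) + gcd(2,9) = 1+1+1 = 3.
Pick's theorem gives I = A − B/2 + 1 = 31/2 − 3/2 + 1 = 15, so the closed region contains I + B = 15 + 3 = 18 lattice points.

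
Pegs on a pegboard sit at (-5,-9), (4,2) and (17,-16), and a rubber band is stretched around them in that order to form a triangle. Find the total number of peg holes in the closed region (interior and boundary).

155

By the shoelace formula, twice the signed area is |[(-5)·2 − 4·(-9)] + [4·(-16) − 17·2] + [17·(-9) − (-5)·(-16)]| = 305, so the area is 152.5.
Summing gcd(|Δx|,|Δy|) over the edges gives the boundary count: gcd(9,11) + gcd(13,18) + gcd(22,7) = 1+1+1 = 3.
Pick's theorem gives I = A − B/2 + 1 = 152.5 − 3/2 + 1 = 152, so the closed region contains I + B = 152 + 3 = 155 lattice points.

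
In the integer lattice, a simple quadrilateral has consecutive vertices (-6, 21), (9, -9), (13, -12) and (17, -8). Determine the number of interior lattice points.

Using the shoelace formula, 2A = |((-6)·(-9) − 9·21) + (9·(-12) − 13·(-9)) + (13·(-8) − 17·(-12)) + (17·21 − (-6)·(-8))| = 283, so the area is 141.5.
The number of boundary lattice points is Σ gcd(|Δx|,|Δy|) = gcd(15,30) + gcd(4,3) + gcd(4,4) + gcd(23,29) = 15+1+4+1 = 21.
Pick's theorem gives I = A − B/2 + 1 = 141.5 − 21/2 + 1 = 132.

132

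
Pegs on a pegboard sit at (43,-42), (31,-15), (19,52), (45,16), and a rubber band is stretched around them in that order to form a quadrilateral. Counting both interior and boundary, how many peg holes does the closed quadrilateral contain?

1035

Using the shoelace formula, 2A = |(43·(-15) − 31·(-42)) + (31·52 − 19·(-15)) + (19·16 − 45·52) + (45·(-42) − 43·16)| = 2060, so the area is 1030.
The number of boundary lattice points is Σ gcd(|Δx|,|Δy|) = gcd(12,27) + gcd(12,67) + gcd(26,36) + gcd(2,58) = 3+1+2+2 = 8.
Pick's theorem gives I = A − B/2 + 1 = 1030 − 8/2 + 1 = 1027, so the closed region contains I + B = 1027 + 8 = 1035 lattice points.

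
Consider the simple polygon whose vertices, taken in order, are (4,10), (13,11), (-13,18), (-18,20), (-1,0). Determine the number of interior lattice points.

179

By the shoelace formula, twice the signed area is |(4·11 − 13·10) + (13·18 − (-13)·11) + ((-13)·20 − (-18)·18) + ((-18)·0 − (-1)·20) + ((-1)·10 − 4·0)| = 365, so the area is 182.5.
Along each edge there are gcd(|Δx|,|Δy|)+1 lattice points, so counting each shared vertex once the boundary has gcd(9,1) + gcd(26,7) + gcd(5,2) + gcd(17,20) + gcd(5,10) = 1+1+1+1+5 = 9.
By Pick's theorem A = I + B/2 − 1, so I = 182.5 − 9/2 + 1 = 179.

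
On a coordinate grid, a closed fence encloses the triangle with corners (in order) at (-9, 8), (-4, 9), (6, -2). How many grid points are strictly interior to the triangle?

30

By the shoelace formula, twice the signed area is |((-9)·9 − (-4)·8) + ((-4)·(-2) − 6·9) + (6·8 − (-9)·(-2))| = 65, so the area is 65/2.
The number of boundary lattice points is Σ gcd(|Δx|,|Δy|) = gcd(5,1) + gcd(10,11) + gcd(15,10) = 1+1+5 = 7.
Pick's theorem gives I = A − B/2 + 1 = 65/2 − 7/2 + 1 = 30.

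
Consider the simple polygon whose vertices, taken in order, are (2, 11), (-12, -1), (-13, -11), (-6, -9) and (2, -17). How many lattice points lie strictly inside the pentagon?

219

Using the shoelace formula, 2A = |[2·(-1) − (-12)·11] + [(-12)·(-11) − (-13)·(-1)] + [(-13)·(-9) − (-6)·(-11)] + [(-6)·(-17) − 2·(-9)] + [2·11 − 2·(-17)]| = 476, so the area is 238.
Summing gcd(|Δx|,|Δy|) over the edges gives the boundary count: gcd(14,12) + gcd(1,10) + gcd(7,2) + gcd(8,8) + gcd(0,28) = 2+1+1+8+28 = 40.
By Pick's theorem A = I + B/2 − 1, so I = 238 − 40/2 + 1 = 219.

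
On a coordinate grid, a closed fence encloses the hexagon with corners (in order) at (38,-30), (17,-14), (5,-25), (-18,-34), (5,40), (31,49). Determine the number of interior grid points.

The shoelace formula gives twice the area as |[38·(-14) − 17·(-30)] + [17·(-25) − 5·(-14)] + [5·(-34) − (-18)·(-25)] + [(-18)·40 − 5·(-34)] + [5·49 − 31·40] + [31·(-30) − 38·49]| = 5334, so the area is 2667.
The number of boundary lattice points is Σ gcd(|Δx|,|Δy|) = gcd(21,16) + gcd(12,11) + gcd(23,9) + gcd(23,74) + gcd(26,9) + gcd(7,79) = 1+1+1+1+1+1 = 6.
By Pick's theorem A = I + B/2 − 1, so I = 2667 − 6/2 + 1 = 2665.

2665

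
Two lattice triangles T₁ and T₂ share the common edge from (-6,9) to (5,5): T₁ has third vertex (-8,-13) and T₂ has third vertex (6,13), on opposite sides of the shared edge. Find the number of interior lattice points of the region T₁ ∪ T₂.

The union is the simple quadrilateral with vertices (-6,9), (-8,-13), (5,5), (6,13) in order.
Using the shoelace formula, 2A = |[(-6)·(-13) − (-8)·9] + [(-8)·5 − 5·(-13)] + [5·13 − 6·5] + [6·9 − (-6)·13]| = 342, so the area is 171.
Along each edge there are gcd(|Δx|,|Δy|)+1 lattice points, so counting each shared vertex once the boundary has gcd(2,22) + gcd(13,18) + gcd(1,8) + gcd(12,4) = 2+1+1+4 = 8.
By Pick's theorem I = A − B/2 + 1 = 171 − 8/2 + 1 = 168.

168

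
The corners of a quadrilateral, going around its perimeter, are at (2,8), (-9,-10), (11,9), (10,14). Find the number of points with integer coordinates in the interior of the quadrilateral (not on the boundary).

97

By the shoelace formula, twice the signed area is |[2·(-10) − (-9)·8] + [(-9)·9 − 11·(-10)] + [11·14 − 10·9] + [10·8 − 2·14]| = 197, so the area is 197/2.
Along each edge there are gcd(|Δx|,|Δy|)+1 lattice points, so counting each shared vertex once the boundary has gcd(11,18) + gcd(20,19) + gcd(1,5) + gcd(8,6) = 1+1+1+2 = 5.
By Pick's theorem A = I + B/2 − 1, so I = 197/2 − 5/2 + 1 = 97.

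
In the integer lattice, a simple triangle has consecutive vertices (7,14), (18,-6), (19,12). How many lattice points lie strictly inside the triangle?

108

The shoelace formula gives twice the area as |[7·(-6) − 18·14] + [18·12 − 19·(-6)] + [19·14 − 7·12]| = 218, so the area is 109.
The number of boundary lattice points is Σ gcd(|Δx|,|Δy|) = gcd(11,20) + gcd(1,18) + gcd(12,2) = 1+1+2 = 4.
By Pick's theorem A = I + B/2 − 1, so I = 109 − 4/2 + 1 = 108.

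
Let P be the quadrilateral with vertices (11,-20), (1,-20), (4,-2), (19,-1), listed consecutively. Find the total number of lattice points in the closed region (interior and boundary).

Using the shoelace formula, 2A = |(11·(-20) − 1·(-20)) + (1·(-2) − 4·(-20)) + (4·(-1) − 19·(-2)) + (19·(-20) − 11·(-1))| = 457, so the area is 228.5.
Summing gcd(|Δx|,|Δy|) over the edges gives the boundary count: gcd(10,0) + gcd(3,18) + gcd(15,1) + gcd(8,19) = 10+3+1+1 = 15.
Pick's theorem gives I = A − B/2 + 1 = 228.5 − 15/2 + 1 = 222, so the closed region contains I + B = 222 + 15 = 237 lattice points.

237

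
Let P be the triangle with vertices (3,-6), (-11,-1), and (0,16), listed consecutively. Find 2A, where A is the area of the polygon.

293

Using the shoelace formula, 2A = |(3·(-1) − (-11)·(-6)) + ((-11)·16 − 0·(-1)) + (0·(-6) − 3·16)| = 293, so the area is 293/2.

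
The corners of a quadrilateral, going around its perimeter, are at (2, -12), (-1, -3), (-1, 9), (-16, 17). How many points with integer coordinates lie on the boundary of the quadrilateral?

The number of boundary lattice points is Σ gcd(|Δx|,|Δy|) = gcd(3,9) + gcd(0,12) + gcd(15,8) + gcd(18,29) = 3+12+1+1 = 17.

17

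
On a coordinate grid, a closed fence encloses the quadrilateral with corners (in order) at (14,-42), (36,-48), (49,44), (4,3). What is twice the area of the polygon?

4537

The shoelace formula gives twice the area as |[14·(-48) − 36·(-42)] + [36·44 − 49·(-48)] + [49·3 − 4·44] + [4·(-42) − 14·3]| = 4537, so the area is 4537/2.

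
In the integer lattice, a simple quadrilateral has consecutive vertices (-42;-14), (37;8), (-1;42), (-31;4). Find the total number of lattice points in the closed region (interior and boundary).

The shoelace formula gives twice the area as |((-42)·8 − 37·(-14)) + (37·42 − (-1)·8) + ((-1)·4 − (-31)·42) + ((-31)·(-14) − (-42)·4)| = 3644, so the area is 1822.
Summing gcd(|Δx|,|Δy|) over the edges gives the boundary count: gcd(79,22) + gcd(38,34) + gcd(30,38) + gcd(11,18) = 1+2+2+1 = 6.
Pick's theorem gives I = A − B/2 + 1 = 1822 − 6/2 + 1 = 1820, so the closed region contains I + B = 1820 + 6 = 1826 lattice points.

1826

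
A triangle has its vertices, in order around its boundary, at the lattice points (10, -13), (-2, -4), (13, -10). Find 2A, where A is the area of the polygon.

The shoelace formula gives twice the area as |[10·(-4) − (-2)·(-13)] + [(-2)·(-10) − 13·(-4)] + [13·(-13) − 10·(-10)]| = 63, so the area is 63/2.

63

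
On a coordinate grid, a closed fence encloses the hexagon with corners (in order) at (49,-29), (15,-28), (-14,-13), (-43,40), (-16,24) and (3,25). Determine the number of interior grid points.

2407

By the shoelace formula, twice the signed area is |[49·(-28) − 15·(-29)] + [15·(-13) − (-14)·(-28)] + [(-14)·40 − (-43)·(-13)] + [(-43)·24 − (-16)·40] + [(-16)·25 − 3·24] + [3·(-29) − 49·25]| = 4819, so the area is 4819/2.
The number of boundary lattice points is Σ gcd(|Δx|,|Δy|) = gcd(34,1) + gcd(29,15) + gcd(29,53) + gcd(27,16) + gcd(19,1) + gcd(46,54) = 1+1+1+1+1+2 = 7.
Pick's theorem gives I = A − B/2 + 1 = 4819/2 − 7/2 + 1 = 2407.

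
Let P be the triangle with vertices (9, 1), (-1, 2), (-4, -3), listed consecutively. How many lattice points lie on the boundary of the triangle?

3

Along each edge there are gcd(|Δx|,|Δy|)+1 lattice points, so counting each shared vertex once the boundary has gcd(10,1) + gcd(3,5) + gcd(13,4) = 1+1+1 = 3.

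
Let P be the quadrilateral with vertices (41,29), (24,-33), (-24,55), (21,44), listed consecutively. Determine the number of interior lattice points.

The shoelace formula gives twice the area as |[41·(-33) − 24·29] + [24·55 − (-24)·(-33)] + [(-24)·44 − 21·55] + [21·29 − 41·44]| = 4927, so the area is 2463.5.
The number of boundary lattice points is Σ gcd(|Δx|,|Δy|) = gcd(17,62) + gcd(48,88) + gcd(45,11) + gcd(20,15) = 1+8+1+5 = 15.
By Pick's theorem A = I + B/2 − 1, so I = 2463.5 − 15/2 + 1 = 2457.

2457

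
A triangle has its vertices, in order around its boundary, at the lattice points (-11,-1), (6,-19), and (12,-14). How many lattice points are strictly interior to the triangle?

96

Using the shoelace formula, 2A = |((-11)·(-19) − 6·(-1)) + (6·(-14) − 12·(-19)) + (12·(-1) − (-11)·(-14))| = 193, so the area is 96.5.
Along each edge there are gcd(|Δx|,|Δy|)+1 lattice points, so counting each shared vertex once the boundary has gcd(17,18) + gcd(6,5) + gcd(23,13) = 1+1+1 = 3.
By Pick's theorem A = I + B/2 − 1, so I = 96.5 − 3/2 + 1 = 96.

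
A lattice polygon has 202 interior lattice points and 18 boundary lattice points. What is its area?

210

Pick's theorem states A = I + B/2 − 1, so A = 202 + 18/2 − 1 = 210.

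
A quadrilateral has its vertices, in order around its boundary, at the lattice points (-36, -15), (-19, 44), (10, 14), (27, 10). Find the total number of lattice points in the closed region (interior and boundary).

1452

The shoelace formula gives twice the area as |[(-36)·44 − (-19)·(-15)] + [(-19)·14 − 10·44] + [10·10 − 27·14] + [27·(-15) − (-36)·10]| = 2898, so the area is 1449.
Along each edge there are gcd(|Δx|,|Δy|)+1 lattice points, so counting each shared vertex once the boundary has gcd(17,59) + gcd(29,30) + gcd(17,4) + gcd(63,25) = 1+1+1+1 = 4.
Pick's theorem gives I = A − B/2 + 1 = 1449 − 4/2 + 1 = 1448, so the closed region contains I + B = 1448 + 4 = 1452 lattice points.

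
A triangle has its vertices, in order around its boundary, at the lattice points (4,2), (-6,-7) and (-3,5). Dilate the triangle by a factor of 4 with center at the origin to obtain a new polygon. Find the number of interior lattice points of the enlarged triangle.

By the shoelace formula, twice the signed area is |(4·(-7) − (-6)·2) + ((-6)·5 − (-3)·(-7)) + ((-3)·2 − 4·5)| = 93, so the area is 46.5.
Summing gcd(|Δx|,|Δy|) over the edges gives the boundary count: gcd(10,9) + gcd(3,12) + gcd(7,3) = 1+3+1 = 5.
Scaling by 4 multiplies the area by 4² = 16 (so the new area is 744) and multiplies the boundary lattice-point count by 4, giving 20.
By Pick's theorem, the interior count of the dilated polygon is 744 − 20/2 + 1 = 735.

735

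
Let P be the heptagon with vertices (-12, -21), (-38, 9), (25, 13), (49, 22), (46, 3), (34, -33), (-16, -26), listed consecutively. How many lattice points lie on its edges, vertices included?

21

Along each edge there are gcd(|Δx|,|Δy|)+1 lattice points, so counting each shared vertex once the boundary has gcd(26,30) + gcd(63,4) + gcd(24,9) + gcd(3,19) + gcd(12,36) + gcd(50,7) + gcd(4,5) = 2+1+3+1+12+1+1 = 21.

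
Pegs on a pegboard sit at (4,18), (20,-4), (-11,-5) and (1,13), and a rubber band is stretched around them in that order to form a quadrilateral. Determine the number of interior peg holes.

Using the shoelace formula, 2A = |(4·(-4) − 20·18) + (20·(-5) − (-11)·(-4)) + ((-11)·13 − 1·(-5)) + (1·18 − 4·13)| = 692, so the area is 346.
Summing gcd(|Δx|,|Δy|) over the edges gives the boundary count: gcd(16,22) + gcd(31,1) + gcd(12,18) + gcd(3,5) = 2+1+6+1 = 10.
By Pick's theorem A = I + B/2 − 1, so I = 346 − 10/2 + 1 = 342.

342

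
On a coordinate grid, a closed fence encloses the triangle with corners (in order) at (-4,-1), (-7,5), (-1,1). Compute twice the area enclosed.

24

The shoelace formula gives twice the area as |((-4)·5 − (-7)·(-1)) + ((-7)·1 − (-1)·5) + ((-1)·(-1) − (-4)·1)| = 24, so the area is 12.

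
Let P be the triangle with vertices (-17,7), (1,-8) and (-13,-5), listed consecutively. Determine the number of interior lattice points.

Using the shoelace formula, 2A = |((-17)·(-8) − 1·7) + (1·(-5) − (-13)·(-8)) + ((-13)·7 − (-17)·(-5))| = 156, so the area is 78.
The number of boundary lattice points is Σ gcd(|Δx|,|Δy|) = gcd(18,15) + gcd(14,3) + gcd(4,12) = 3+1+4 = 8.
By Pick's theorem A = I + B/2 − 1, so I = 78 − 8/2 + 1 = 75.

75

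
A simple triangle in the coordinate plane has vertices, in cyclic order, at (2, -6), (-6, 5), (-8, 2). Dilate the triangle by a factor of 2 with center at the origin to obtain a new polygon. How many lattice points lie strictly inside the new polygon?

89

The shoelace formula gives twice the area as |(2·5 − (-6)·(-6)) + ((-6)·2 − (-8)·5) + ((-8)·(-6) − 2·2)| = 46, so the area is 23.
Summing gcd(|Δx|,|Δy|) over the edges gives the boundary count: gcd(8,11) + gcd(2,3) + gcd(10,8) = 1+1+2 = 4.
Scaling by 2 multiplies the area by 2² = 4 (so the new area is 92) and multiplies the boundary lattice-point count by 2, giving 8.
By Pick's theorem, the interior count of the dilated polygon is 92 − 8/2 + 1 = 89.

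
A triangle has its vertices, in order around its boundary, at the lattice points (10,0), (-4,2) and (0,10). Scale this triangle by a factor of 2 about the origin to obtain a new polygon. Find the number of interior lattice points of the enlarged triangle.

225

By the shoelace formula, twice the signed area is |[10·2 − (-4)·0] + [(-4)·10 − 0·2] + [0·0 − 10·10]| = 120, so the area is 60.
Summing gcd(|Δx|,|Δy|) over the edges gives the boundary count: gcd(14,2) + gcd(4,8) + gcd(10,10) = 2+4+10 = 16.
Scaling by 2 multiplies the area by 2² = 4 (so the new area is 240) and multiplies the boundary lattice-point count by 2, giving 32.
By Pick's theorem, the interior count of the dilated polygon is 240 − 32/2 + 1 = 225.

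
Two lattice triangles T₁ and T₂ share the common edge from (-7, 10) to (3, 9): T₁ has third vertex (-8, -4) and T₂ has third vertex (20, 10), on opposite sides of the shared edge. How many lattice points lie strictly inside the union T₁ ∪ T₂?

70

The union is the simple quadrilateral with vertices (-7, 10), (-8, -4), (3, 9), (20, 10) in order.
The shoelace formula gives twice the area as |((-7)·(-4) − (-8)·10) + ((-8)·9 − 3·(-4)) + (3·10 − 20·9) + (20·10 − (-7)·10)| = 168, so the area is 84.
Along each edge there are gcd(|Δx|,|Δy|)+1 lattice points, so counting each shared vertex once the boundary has gcd(1,14) + gcd(11,13) + gcd(17,1) + gcd(27,0) = 1+1+1+27 = 30.
By Pick's theorem I = A − B/2 + 1 = 84 − 30/2 + 1 = 70.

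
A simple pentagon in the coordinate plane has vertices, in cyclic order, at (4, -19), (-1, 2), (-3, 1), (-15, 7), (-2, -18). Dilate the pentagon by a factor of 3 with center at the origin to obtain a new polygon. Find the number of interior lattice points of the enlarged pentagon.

Using the shoelace formula, 2A = |(4·2 − (-1)·(-19)) + ((-1)·1 − (-3)·2) + ((-3)·7 − (-15)·1) + ((-15)·(-18) − (-2)·7) + ((-2)·(-19) − 4·(-18))| = 382, so the area is 191.
Along each edge there are gcd(|Δx|,|Δy|)+1 lattice points, so counting each shared vertex once the boundary has gcd(5,21) + gcd(2,1) + gcd(12,6) + gcd(13,25) + gcd(6,1) = 1+1+6+1+1 = 10.
Scaling by 3 multiplies the area by 3² = 9 (so the new area is 1719) and multiplies the boundary lattice-point count by 3, giving 30.
By Pick's theorem, the interior count of the dilated polygon is 1719 − 30/2 + 1 = 1705.

1705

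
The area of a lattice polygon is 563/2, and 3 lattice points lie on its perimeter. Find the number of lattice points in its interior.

From Pick's theorem, I = A − B/2 + 1 = 563/2 − 3/2 + 1 = 281.

281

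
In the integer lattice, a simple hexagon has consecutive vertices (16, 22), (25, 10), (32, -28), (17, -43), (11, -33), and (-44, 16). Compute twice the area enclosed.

4898

The shoelace formula gives twice the area as |(16·10 − 25·22) + (25·(-28) − 32·10) + (32·(-43) − 17·(-28)) + (17·(-33) − 11·(-43)) + (11·16 − (-44)·(-33)) + ((-44)·22 − 16·16)| = 4898, so the area is 2449.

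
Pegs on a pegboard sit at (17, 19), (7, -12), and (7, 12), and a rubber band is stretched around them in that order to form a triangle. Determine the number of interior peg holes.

108

Using the shoelace formula, 2A = |[17·(-12) − 7·19] + [7·12 − 7·(-12)] + [7·19 − 17·12]| = 240, so the area is 120.
Along each edge there are gcd(|Δx|,|Δy|)+1 lattice points, so counting each shared vertex once the boundary has gcd(10,31) + gcd(0,24) + gcd(10,7) = 1+24+1 = 26.
By Pick's theorem A = I + B/2 − 1, so I = 120 − 26/2 + 1 = 108.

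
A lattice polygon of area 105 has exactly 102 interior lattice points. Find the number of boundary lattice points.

Pick's theorem gives A = I + B/2 − 1, so B = 2(A − I + 1) = 2(105 − 102 + 1) = 8.

8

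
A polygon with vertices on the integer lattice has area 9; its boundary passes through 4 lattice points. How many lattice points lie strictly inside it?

8

From Pick's theorem, I = A − B/2 + 1 = 9 − 4/2 + 1 = 8.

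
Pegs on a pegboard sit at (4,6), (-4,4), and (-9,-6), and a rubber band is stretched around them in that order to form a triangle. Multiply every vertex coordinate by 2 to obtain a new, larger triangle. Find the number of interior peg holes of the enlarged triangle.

133

By the shoelace formula, twice the signed area is |(4·4 − (-4)·6) + ((-4)·(-6) − (-9)·4) + ((-9)·6 − 4·(-6))| = 70, so the area is 35.
Summing gcd(|Δx|,|Δy|) over the edges gives the boundary count: gcd(8,2) + gcd(5,10) + gcd(13,12) = 2+5+1 = 8.
Scaling by 2 multiplies the area by 2² = 4 (so the new area is 140) and multiplies the boundary lattice-point count by 2, giving 16.
By Pick's theorem, the interior count of the dilated polygon is 140 − 16/2 + 1 = 133.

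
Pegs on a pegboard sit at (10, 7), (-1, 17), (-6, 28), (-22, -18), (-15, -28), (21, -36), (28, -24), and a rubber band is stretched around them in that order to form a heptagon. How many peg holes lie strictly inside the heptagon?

The shoelace formula gives twice the area as |[10·17 − (-1)·7] + [(-1)·28 − (-6)·17] + [(-6)·(-18) − (-22)·28] + [(-22)·(-28) − (-15)·(-18)] + [(-15)·(-36) − 21·(-28)] + [21·(-24) − 28·(-36)] + [28·7 − 10·(-24)]| = 3389, so the area is 1694.5.
Along each edge there are gcd(|Δx|,|Δy|)+1 lattice points, so counting each shared vertex once the boundary has gcd(11,10) + gcd(5,11) + gcd(16,46) + gcd(7,10) + gcd(36,8) + gcd(7,12) + gcd(18,31) = 1+1+2+1+4+1+1 = 11.
By Pick's theorem A = I + B/2 − 1, so I = 1694.5 − 11/2 + 1 = 1690.

1690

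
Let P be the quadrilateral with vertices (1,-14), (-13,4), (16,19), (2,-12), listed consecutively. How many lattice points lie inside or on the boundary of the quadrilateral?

371

The shoelace formula gives twice the area as |(1·4 − (-13)·(-14)) + ((-13)·19 − 16·4) + (16·(-12) − 2·19) + (2·(-14) − 1·(-12))| = 735, so the area is 367.5.
Summing gcd(|Δx|,|Δy|) over the edges gives the boundary count: gcd(14,18) + gcd(29,15) + gcd(14,31) + gcd(1,2) = 2+1+1+1 = 5.
Pick's theorem gives I = A − B/2 + 1 = 367.5 − 5/2 + 1 = 366, so the closed region contains I + B = 366 + 5 = 371 lattice points.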